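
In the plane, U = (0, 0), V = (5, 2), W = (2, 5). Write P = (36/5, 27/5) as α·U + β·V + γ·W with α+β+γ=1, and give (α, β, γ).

Signed area of the reference triangle: [UVW] = ½·(0·(2−5) + 5·(5−0) + 2·(0−2)) = ½·(0 + 25 − 4) = 21/2.
[PVW] = ½·((36/5)·(2−5) + 5·(5−(27/5)) + 2·(27/5−2)) = ½·(-108/5 − 2 + 34/5) = -42/5, so the U-coordinate is (-42/5)/(21/2) = -4/5.
[UPW] = ½·(0·(27/5−5) + (36/5)·(5−0) + 2·(0−(27/5))) = ½·(0 + 36 − 54/5) = 63/5, so the V-coordinate is 6/5.
[UVP] = ½·(0·(2−(27/5)) + 5·(27/5−0) + (36/5)·(0−2)) = ½·(0 + 27 − 72/5) = 63/10, so the W-coordinate is 3/5.

(-4/5, 6/5, 3/5)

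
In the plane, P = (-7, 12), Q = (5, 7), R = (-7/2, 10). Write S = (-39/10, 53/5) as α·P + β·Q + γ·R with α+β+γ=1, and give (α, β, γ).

Signed area of the reference triangle: [PQR] = ½·((-7)·(7−10) + 5·(10−12) + (-7/2)·(12−7)) = ½·(21 − 10 − 35/2) = -13/4.
[SQR] = ½·((-39/10)·(7−10) + 5·(10−(53/5)) + (-7/2)·(53/5−7)) = ½·(117/10 − 3 − 63/5) = -39/20, so the P-coordinate is (-39/20)/(-13/4) = 3/5.
[PSR] = ½·((-7)·(53/5−10) + (-39/10)·(10−12) + (-7/2)·(12−(53/5))) = ½·(-21/5 + 39/5 − 49/10) = -13/20, so the Q-coordinate is 1/5.
[PQS] = ½·((-7)·(7−(53/5)) + 5·(53/5−12) + (-39/10)·(12−7)) = ½·(126/5 − 7 − 39/2) = -13/20, so the R-coordinate is 1/5.
Check: 3/5 + 1/5 + 1/5 = 1.

(3/5, 1/5, 1/5)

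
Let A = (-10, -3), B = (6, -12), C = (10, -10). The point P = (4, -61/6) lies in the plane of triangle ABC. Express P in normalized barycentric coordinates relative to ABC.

(1/6, 2/3, 1/6)

Signed area of the reference triangle: [ABC] = ½·((-10)·(-12−(-10)) + 6·(-10−(-3)) + 10·(-3−(-12))) = ½·(20 − 42 + 90) = 34.
[PBC] = ½·(4·(-12−(-10)) + 6·(-10−(-61/6)) + 10·(-61/6−(-12))) = ½·(-8 + 1 + 55/3) = 17/3, so the A-coordinate is (17/3)/34 = 1/6.
[APC] = ½·((-10)·(-61/6−(-10)) + 4·(-10−(-3)) + 10·(-3−(-61/6))) = ½·(5/3 − 28 + 215/3) = 68/3, so the B-coordinate is 2/3.
[ABP] = ½·((-10)·(-12−(-61/6)) + 6·(-61/6−(-3)) + 4·(-3−(-12))) = ½·(55/3 − 43 + 36) = 17/3, so the C-coordinate is 1/6.
Check: 1/6 + 2/3 + 1/6 = 1.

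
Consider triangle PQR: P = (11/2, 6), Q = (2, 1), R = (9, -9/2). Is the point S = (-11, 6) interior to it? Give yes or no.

Barycentric coordinates of S: (-146/217, 99/31, -330/217).
The three coordinates are negative, positive, negative; a point is interior exactly when all three are positive.

no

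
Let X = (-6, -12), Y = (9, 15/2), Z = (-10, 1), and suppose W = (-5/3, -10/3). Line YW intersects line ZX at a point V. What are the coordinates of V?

Barycentric coordinates of W with respect to XYZ: (1/2, 1/3, 1/6).
On side ZX the Y-coordinate is zero; dropping W's Y-weight 1/3 and renormalizing the remaining 1/6 : 1/2 gives weights 1/4, 3/4 on Z, X.
V = (1/4)·(-10, 1) + (3/4)·(-6, -12) = (-7, -35/4).

(-7, -35/4)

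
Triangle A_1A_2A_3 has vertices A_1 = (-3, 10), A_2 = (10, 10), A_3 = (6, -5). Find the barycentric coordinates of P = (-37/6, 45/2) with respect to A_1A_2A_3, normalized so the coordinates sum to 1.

Signed area of the reference triangle: [A_1A_2A_3] = ½·((-3)·(10−(-5)) + 10·(-5−10) + 6·(10−10)) = ½·(-45 − 150 + 0) = -195/2.
[PA_2A_3] = ½·((-37/6)·(10−(-5)) + 10·(-5−(45/2)) + 6·(45/2−10)) = ½·(-185/2 − 275 + 75) = -585/4, so the A_1-coordinate is (-585/4)/(-195/2) = 3/2.
[A_1PA_3] = ½·((-3)·(45/2−(-5)) + (-37/6)·(-5−10) + 6·(10−(45/2))) = ½·(-165/2 + 185/2 − 75) = -65/2, so the A_2-coordinate is 1/3.
[A_1A_2P] = ½·((-3)·(10−(45/2)) + 10·(45/2−10) + (-37/6)·(10−10)) = ½·(75/2 + 125 + 0) = 325/4, so the A_3-coordinate is -5/6.

(3/2, 1/3, -5/6)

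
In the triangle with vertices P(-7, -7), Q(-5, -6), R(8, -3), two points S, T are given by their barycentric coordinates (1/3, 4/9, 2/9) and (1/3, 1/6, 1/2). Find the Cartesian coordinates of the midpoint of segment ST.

(-35/36, -21/4)

Barycentric coordinates of the midpoint are the average: (1/3, 11/36, 13/36).
Converting: (1/3)·P + (11/36)·Q + (13/36)·R = (-35/36, -21/4).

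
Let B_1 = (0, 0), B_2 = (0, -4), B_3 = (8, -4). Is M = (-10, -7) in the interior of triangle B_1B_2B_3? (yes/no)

Barycentric coordinates of M: (-3/4, 3, -5/4).
The three coordinates are negative, positive, negative; a point is interior exactly when all three are positive.

no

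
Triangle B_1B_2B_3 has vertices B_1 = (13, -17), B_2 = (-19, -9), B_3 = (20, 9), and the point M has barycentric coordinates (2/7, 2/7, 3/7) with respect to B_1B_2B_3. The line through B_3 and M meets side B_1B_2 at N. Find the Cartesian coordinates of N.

Line B_3M meets B_1B_2 where the B_3-coordinate vanishes; zeroing M's B_3-weight and renormalizing leaves B_1, B_2-weights 2/7 : 2/7 → (1/2, 1/2).
So N = (1/2)·B_1 + (1/2)·B_2 = (-3, -13).

(-3, -13)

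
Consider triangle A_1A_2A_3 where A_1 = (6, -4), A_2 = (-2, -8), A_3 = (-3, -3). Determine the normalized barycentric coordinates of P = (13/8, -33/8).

(1/2, 1/8, 3/8)

Signed area of the reference triangle: [A_1A_2A_3] = ½·(6·(-8−(-3)) + (-2)·(-3−(-4)) + (-3)·(-4−(-8))) = ½·(-30 − 2 − 12) = -22.
[PA_2A_3] = ½·((13/8)·(-8−(-3)) + (-2)·(-3−(-33/8)) + (-3)·(-33/8−(-8))) = ½·(-65/8 − 9/4 − 93/8) = -11, so the A_1-coordinate is (-11)/(-22) = 1/2.
[A_1PA_3] = ½·(6·(-33/8−(-3)) + (13/8)·(-3−(-4)) + (-3)·(-4−(-33/8))) = ½·(-27/4 + 13/8 − 3/8) = -11/4, so the A_2-coordinate is 1/8.
[A_1A_2P] = ½·(6·(-8−(-33/8)) + (-2)·(-33/8−(-4)) + (13/8)·(-4−(-8))) = ½·(-93/4 + 1/4 + 13/2) = -33/4, so the A_3-coordinate is 3/8.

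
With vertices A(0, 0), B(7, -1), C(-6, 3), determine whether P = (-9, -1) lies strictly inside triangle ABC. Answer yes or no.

Barycentric coordinates of P: (64/15, -11/5, -16/15).
The three coordinates are positive, negative, negative; a point is interior exactly when all three are positive.

no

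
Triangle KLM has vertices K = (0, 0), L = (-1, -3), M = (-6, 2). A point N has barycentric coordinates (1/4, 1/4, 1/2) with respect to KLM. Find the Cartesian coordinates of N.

N = (1/4)·K + (1/4)·L + (1/2)·M.
x-coordinate: (1/4)·0 + (1/4)·(-1) + (1/2)·(-6) = -13/4.
y-coordinate: (1/4)·0 + (1/4)·(-3) + (1/2)·2 = 1/4.

(-13/4, 1/4)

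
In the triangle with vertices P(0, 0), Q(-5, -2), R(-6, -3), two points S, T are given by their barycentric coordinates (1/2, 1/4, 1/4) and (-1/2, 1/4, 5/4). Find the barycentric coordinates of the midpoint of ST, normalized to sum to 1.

Since both coordinate triples sum to 1, the midpoint's barycentrics are the componentwise average.
(1/2+-1/2)/2 = 0; similarly 1/4 and 3/4.

(0, 1/4, 3/4)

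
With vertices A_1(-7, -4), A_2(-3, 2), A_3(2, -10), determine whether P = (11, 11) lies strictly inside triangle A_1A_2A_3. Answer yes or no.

no

Barycentric coordinates of P: (-71/26, 81/26, 8/13).
The three coordinates are negative, positive, positive; a point is interior exactly when all three are positive.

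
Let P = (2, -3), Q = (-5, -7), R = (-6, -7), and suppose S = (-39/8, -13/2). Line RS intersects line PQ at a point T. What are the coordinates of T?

(-3/2, -5)

Barycentric coordinates of S with respect to PQR: (1/8, 1/8, 3/4).
On side PQ the R-coordinate is zero; dropping S's R-weight 3/4 and renormalizing the remaining 1/8 : 1/8 gives weights 1/2, 1/2 on P, Q.
T = (1/2)·(2, -3) + (1/2)·(-5, -7) = (-3/2, -5).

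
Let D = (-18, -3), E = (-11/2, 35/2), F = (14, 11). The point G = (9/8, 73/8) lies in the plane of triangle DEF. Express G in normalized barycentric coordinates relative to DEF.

Signed area of the reference triangle: [DEF] = ½·((-18)·(35/2−11) + (-11/2)·(11−(-3)) + 14·(-3−(35/2))) = ½·(-117 − 77 − 287) = -481/2.
[GEF] = ½·((9/8)·(35/2−11) + (-11/2)·(11−(73/8)) + 14·(73/8−(35/2))) = ½·(117/16 − 165/16 − 469/4) = -481/8, so the D-coordinate is (-481/8)/(-481/2) = 1/4.
[DGF] = ½·((-18)·(73/8−11) + (9/8)·(11−(-3)) + 14·(-3−(73/8))) = ½·(135/4 + 63/4 − 679/4) = -481/8, so the E-coordinate is 1/4.
[DEG] = ½·((-18)·(35/2−(73/8)) + (-11/2)·(73/8−(-3)) + (9/8)·(-3−(35/2))) = ½·(-603/4 − 1067/16 − 369/16) = -481/4, so the F-coordinate is 1/2.
Check: 1/4 + 1/4 + 1/2 = 1.

(1/4, 1/4, 1/2)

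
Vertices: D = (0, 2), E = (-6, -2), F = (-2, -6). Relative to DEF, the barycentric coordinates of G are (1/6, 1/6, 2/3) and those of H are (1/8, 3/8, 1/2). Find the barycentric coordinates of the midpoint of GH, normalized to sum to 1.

Since both coordinate triples sum to 1, the midpoint's barycentrics are the componentwise average.
(1/6+1/8)/2 = 7/48; similarly 13/48 and 7/12.

(7/48, 13/48, 7/12)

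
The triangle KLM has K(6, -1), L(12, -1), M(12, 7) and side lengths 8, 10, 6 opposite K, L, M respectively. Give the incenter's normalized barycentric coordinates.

The incenter has barycentric coordinates proportional to the opposite side lengths: (8 : 10 : 6).
Normalizing by 8+10+6 = 24 gives (1/3, 5/12, 1/4).

(1/3, 5/12, 1/4)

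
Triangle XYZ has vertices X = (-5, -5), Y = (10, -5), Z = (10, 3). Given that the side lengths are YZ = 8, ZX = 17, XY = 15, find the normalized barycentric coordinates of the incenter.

The incenter has barycentric coordinates proportional to the opposite side lengths: (8 : 17 : 15).
Normalizing by 8+17+15 = 40 gives (1/5, 17/40, 3/8).

(1/5, 17/40, 3/8)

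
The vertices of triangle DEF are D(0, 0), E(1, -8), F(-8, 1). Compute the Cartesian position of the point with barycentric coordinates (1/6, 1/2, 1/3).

(-13/6, -11/3)

G = (1/6)·D + (1/2)·E + (1/3)·F.
x-coordinate: (1/6)·0 + (1/2)·1 + (1/3)·(-8) = -13/6.
y-coordinate: (1/6)·0 + (1/2)·(-8) + (1/3)·1 = -11/3.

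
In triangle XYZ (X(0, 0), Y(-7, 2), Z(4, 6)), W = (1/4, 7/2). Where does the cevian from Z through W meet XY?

Barycentric coordinates of W with respect to XYZ: (1/4, 1/4, 1/2).
On side XY the Z-coordinate is zero; dropping W's Z-weight 1/2 and renormalizing the remaining 1/4 : 1/4 gives weights 1/2, 1/2 on X, Y.
V = (1/2)·(0, 0) + (1/2)·(-7, 2) = (-7/2, 1).

(-7/2, 1)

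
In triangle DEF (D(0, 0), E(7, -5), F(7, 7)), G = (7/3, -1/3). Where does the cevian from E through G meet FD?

(1, 1)

Barycentric coordinates of G with respect to DEF: (2/3, 2/9, 1/9).
On side FD the E-coordinate is zero; dropping G's E-weight 2/9 and renormalizing the remaining 1/9 : 2/3 gives weights 1/7, 6/7 on F, D.
H = (1/7)·(7, 7) + (6/7)·(0, 0) = (1, 1).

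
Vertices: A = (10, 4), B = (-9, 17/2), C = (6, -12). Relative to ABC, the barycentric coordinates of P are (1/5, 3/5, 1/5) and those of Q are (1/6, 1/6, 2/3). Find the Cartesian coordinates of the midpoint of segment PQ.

Barycentric coordinates of the midpoint are the average: (11/60, 23/60, 13/30).
Converting: (11/60)·A + (23/60)·B + (13/30)·C = (59/60, -29/24).

(59/60, -29/24)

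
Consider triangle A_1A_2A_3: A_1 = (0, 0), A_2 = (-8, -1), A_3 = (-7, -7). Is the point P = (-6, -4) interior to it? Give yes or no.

yes

Barycentric coordinates of P: (9/49, 2/7, 26/49).
The three coordinates are positive, positive, positive; a point is interior exactly when all three are positive.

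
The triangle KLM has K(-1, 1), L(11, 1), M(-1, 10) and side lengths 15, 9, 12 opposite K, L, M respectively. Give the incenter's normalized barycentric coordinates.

The incenter has barycentric coordinates proportional to the opposite side lengths: (15 : 9 : 12).
Normalizing by 15+9+12 = 36 gives (5/12, 1/4, 1/3).

(5/12, 1/4, 1/3)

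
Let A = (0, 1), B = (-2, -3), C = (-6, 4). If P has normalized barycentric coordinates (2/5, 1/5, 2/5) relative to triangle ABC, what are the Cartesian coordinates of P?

(-14/5, 7/5)

P = (2/5)·A + (1/5)·B + (2/5)·C.
x-coordinate: (2/5)·0 + (1/5)·(-2) + (2/5)·(-6) = -14/5.
y-coordinate: (2/5)·1 + (1/5)·(-3) + (2/5)·4 = 7/5.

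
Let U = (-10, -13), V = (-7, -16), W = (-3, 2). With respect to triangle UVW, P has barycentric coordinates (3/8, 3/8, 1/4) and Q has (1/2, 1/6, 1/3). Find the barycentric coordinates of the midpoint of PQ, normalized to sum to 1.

(7/16, 13/48, 7/24)

Since both coordinate triples sum to 1, the midpoint's barycentrics are the componentwise average.
(3/8+1/2)/2 = 7/16; similarly 13/48 and 7/24.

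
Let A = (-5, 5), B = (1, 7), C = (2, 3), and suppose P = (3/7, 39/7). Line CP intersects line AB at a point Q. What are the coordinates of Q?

(-1/5, 33/5)

Barycentric coordinates of P with respect to ABC: (1/7, 4/7, 2/7).
On side AB the C-coordinate is zero; dropping P's C-weight 2/7 and renormalizing the remaining 1/7 : 4/7 gives weights 1/5, 4/5 on A, B.
Q = (1/5)·(-5, 5) + (4/5)·(1, 7) = (-1/5, 33/5).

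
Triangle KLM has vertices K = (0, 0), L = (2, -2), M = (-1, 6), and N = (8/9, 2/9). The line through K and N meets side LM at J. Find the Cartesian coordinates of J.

(8/7, 2/7)

Barycentric coordinates of N with respect to KLM: (2/9, 5/9, 2/9).
On side LM the K-coordinate is zero; dropping N's K-weight 2/9 and renormalizing the remaining 5/9 : 2/9 gives weights 5/7, 2/7 on L, M.
J = (5/7)·(2, -2) + (2/7)·(-1, 6) = (8/7, 2/7).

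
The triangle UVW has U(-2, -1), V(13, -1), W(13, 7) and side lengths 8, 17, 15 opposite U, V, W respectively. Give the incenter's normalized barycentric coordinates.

The incenter has barycentric coordinates proportional to the opposite side lengths: (8 : 17 : 15).
Normalizing by 8+17+15 = 40 gives (1/5, 17/40, 3/8).

(1/5, 17/40, 3/8)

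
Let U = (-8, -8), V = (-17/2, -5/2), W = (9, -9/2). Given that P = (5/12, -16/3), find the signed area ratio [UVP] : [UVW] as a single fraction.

[UVW] = ½·((-8)·(-5/2−(-9/2)) + (-17/2)·(-9/2−(-8)) + 9·(-8−(-5/2))) = ½·(-16 − 119/4 − 99/2) = -381/8.
[UVP] = ½·((-8)·(-5/2−(-16/3)) + (-17/2)·(-16/3−(-8)) + (5/12)·(-8−(-5/2))) = ½·(-68/3 − 68/3 − 55/24) = -381/16, so the ratio is (-381/16)/(-381/8) = 1/2.

1/2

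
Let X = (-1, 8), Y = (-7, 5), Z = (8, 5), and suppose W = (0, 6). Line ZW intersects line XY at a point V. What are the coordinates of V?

(-4, 13/2)

Barycentric coordinates of W with respect to XYZ: (1/3, 1/3, 1/3).
On side XY the Z-coordinate is zero; dropping W's Z-weight 1/3 and renormalizing the remaining 1/3 : 1/3 gives weights 1/2, 1/2 on X, Y.
V = (1/2)·(-1, 8) + (1/2)·(-7, 5) = (-4, 13/2).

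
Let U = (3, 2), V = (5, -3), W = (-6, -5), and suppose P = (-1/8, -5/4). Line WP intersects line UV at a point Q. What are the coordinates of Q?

Barycentric coordinates of P with respect to UVW: (1/2, 1/8, 3/8).
On side UV the W-coordinate is zero; dropping P's W-weight 3/8 and renormalizing the remaining 1/2 : 1/8 gives weights 4/5, 1/5 on U, V.
Q = (4/5)·(3, 2) + (1/5)·(5, -3) = (17/5, 1).

(17/5, 1)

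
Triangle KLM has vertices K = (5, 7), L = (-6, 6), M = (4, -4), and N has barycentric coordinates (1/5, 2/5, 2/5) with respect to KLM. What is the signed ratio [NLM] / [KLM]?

1/5

The signed ratio [NLM]/[KLM] equals the barycentric coordinate of N at vertex K, which is 1/5.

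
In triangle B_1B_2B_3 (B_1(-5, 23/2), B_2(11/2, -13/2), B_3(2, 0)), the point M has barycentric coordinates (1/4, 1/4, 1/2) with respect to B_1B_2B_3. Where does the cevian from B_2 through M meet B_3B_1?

(-1/3, 23/6)

Line B_2M meets B_3B_1 where the B_2-coordinate vanishes; zeroing M's B_2-weight and renormalizing leaves B_3, B_1-weights 1/2 : 1/4 → (2/3, 1/3).
So N = (2/3)·B_3 + (1/3)·B_1 = (-1/3, 23/6).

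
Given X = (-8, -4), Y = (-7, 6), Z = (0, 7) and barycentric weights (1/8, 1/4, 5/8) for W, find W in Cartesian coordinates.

(-11/4, 43/8)

W = (1/8)·X + (1/4)·Y + (5/8)·Z.
x-coordinate: (1/8)·(-8) + (1/4)·(-7) + (5/8)·0 = -11/4.
y-coordinate: (1/8)·(-4) + (1/4)·6 + (5/8)·7 = 43/8.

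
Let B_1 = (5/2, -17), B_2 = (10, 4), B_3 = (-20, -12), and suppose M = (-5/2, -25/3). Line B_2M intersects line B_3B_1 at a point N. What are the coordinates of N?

Barycentric coordinates of M with respect to B_1B_2B_3: (1/3, 1/3, 1/3).
On side B_3B_1 the B_2-coordinate is zero; dropping M's B_2-weight 1/3 and renormalizing the remaining 1/3 : 1/3 gives weights 1/2, 1/2 on B_3, B_1.
N = (1/2)·(-20, -12) + (1/2)·(5/2, -17) = (-35/4, -29/2).

(-35/4, -29/2)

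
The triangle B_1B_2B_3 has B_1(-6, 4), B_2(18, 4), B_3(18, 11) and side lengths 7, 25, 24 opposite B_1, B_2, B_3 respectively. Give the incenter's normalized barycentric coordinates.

(1/8, 25/56, 3/7)

The incenter has barycentric coordinates proportional to the opposite side lengths: (7 : 25 : 24).
Normalizing by 7+25+24 = 56 gives (1/8, 25/56, 3/7).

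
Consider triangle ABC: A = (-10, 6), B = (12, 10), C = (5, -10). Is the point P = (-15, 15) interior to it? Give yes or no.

Barycentric coordinates of P: (575/412, 55/412, -109/206).
The three coordinates are positive, positive, negative; a point is interior exactly when all three are positive.

no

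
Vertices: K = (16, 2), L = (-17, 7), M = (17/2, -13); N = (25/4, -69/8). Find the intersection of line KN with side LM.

Barycentric coordinates of N with respect to KLM: (1/8, 1/8, 3/4).
On side LM the K-coordinate is zero; dropping N's K-weight 1/8 and renormalizing the remaining 1/8 : 3/4 gives weights 1/7, 6/7 on L, M.
J = (1/7)·(-17, 7) + (6/7)·(17/2, -13) = (34/7, -71/7).

(34/7, -71/7)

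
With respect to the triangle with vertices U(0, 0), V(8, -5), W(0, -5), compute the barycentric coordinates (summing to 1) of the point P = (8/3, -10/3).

Signed area of the reference triangle: [UVW] = ½·(0·(-5−(-5)) + 8·(-5−0) + 0·(0−(-5))) = ½·(0 − 40 + 0) = -20.
[PVW] = ½·((8/3)·(-5−(-5)) + 8·(-5−(-10/3)) + 0·(-10/3−(-5))) = ½·(0 − 40/3 + 0) = -20/3, so the U-coordinate is (-20/3)/(-20) = 1/3.
[UPW] = ½·(0·(-10/3−(-5)) + (8/3)·(-5−0) + 0·(0−(-10/3))) = ½·(0 − 40/3 + 0) = -20/3, so the V-coordinate is 1/3.
[UVP] = ½·(0·(-5−(-10/3)) + 8·(-10/3−0) + (8/3)·(0−(-5))) = ½·(0 − 80/3 + 40/3) = -20/3, so the W-coordinate is 1/3.
Check: 1/3 + 1/3 + 1/3 = 1.

(1/3, 1/3, 1/3)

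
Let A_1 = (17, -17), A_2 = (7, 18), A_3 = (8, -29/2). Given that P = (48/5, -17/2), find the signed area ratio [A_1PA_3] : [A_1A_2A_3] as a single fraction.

1/5

[A_1A_2A_3] = ½·(17·(18−(-29/2)) + 7·(-29/2−(-17)) + 8·(-17−18)) = ½·(1105/2 + 35/2 − 280) = 145.
[A_1PA_3] = ½·(17·(-17/2−(-29/2)) + (48/5)·(-29/2−(-17)) + 8·(-17−(-17/2))) = ½·(102 + 24 − 68) = 29, so the ratio is 29/145 = 1/5.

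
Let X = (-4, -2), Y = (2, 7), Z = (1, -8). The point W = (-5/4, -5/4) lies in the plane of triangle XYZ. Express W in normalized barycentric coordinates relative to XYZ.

(1/2, 1/4, 1/4)

Signed area of the reference triangle: [XYZ] = ½·((-4)·(7−(-8)) + 2·(-8−(-2)) + 1·(-2−7)) = ½·(-60 − 12 − 9) = -81/2.
[WYZ] = ½·((-5/4)·(7−(-8)) + 2·(-8−(-5/4)) + 1·(-5/4−7)) = ½·(-75/4 − 27/2 − 33/4) = -81/4, so the X-coordinate is (-81/4)/(-81/2) = 1/2.
[XWZ] = ½·((-4)·(-5/4−(-8)) + (-5/4)·(-8−(-2)) + 1·(-2−(-5/4))) = ½·(-27 + 15/2 − 3/4) = -81/8, so the Y-coordinate is 1/4.
[XYW] = ½·((-4)·(7−(-5/4)) + 2·(-5/4−(-2)) + (-5/4)·(-2−7)) = ½·(-33 + 3/2 + 45/4) = -81/8, so the Z-coordinate is 1/4.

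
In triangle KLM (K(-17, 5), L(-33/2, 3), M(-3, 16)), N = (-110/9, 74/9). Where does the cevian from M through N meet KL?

(-101/6, 13/3)

Barycentric coordinates of N with respect to KLM: (4/9, 2/9, 1/3).
On side KL the M-coordinate is zero; dropping N's M-weight 1/3 and renormalizing the remaining 4/9 : 2/9 gives weights 2/3, 1/3 on K, L.
J = (2/3)·(-17, 5) + (1/3)·(-33/2, 3) = (-101/6, 13/3).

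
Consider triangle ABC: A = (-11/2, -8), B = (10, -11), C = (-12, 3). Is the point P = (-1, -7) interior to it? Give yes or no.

Barycentric coordinates of P: (66/151, 56/151, 29/151).
The three coordinates are positive, positive, positive; a point is interior exactly when all three are positive.

yes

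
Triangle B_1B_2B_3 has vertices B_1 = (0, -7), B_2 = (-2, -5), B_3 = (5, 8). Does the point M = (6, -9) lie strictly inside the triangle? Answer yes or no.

Barycentric coordinates of M: (33/10, -5/2, 1/5).
The three coordinates are positive, negative, positive; a point is interior exactly when all three are positive.

no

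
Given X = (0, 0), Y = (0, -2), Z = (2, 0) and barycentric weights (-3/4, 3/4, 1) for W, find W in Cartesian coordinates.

W = (-3/4)·X + (3/4)·Y + 1·Z.
x-coordinate: (-3/4)·0 + (3/4)·0 + 1·2 = 2.
y-coordinate: (-3/4)·0 + (3/4)·(-2) + 1·0 = -3/2.

(2, -3/2)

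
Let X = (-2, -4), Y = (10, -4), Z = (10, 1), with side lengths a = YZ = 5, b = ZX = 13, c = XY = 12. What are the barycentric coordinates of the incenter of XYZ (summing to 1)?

The incenter has barycentric coordinates proportional to the opposite side lengths: (5 : 13 : 12).
Normalizing by 5+13+12 = 30 gives (1/6, 13/30, 2/5).

(1/6, 13/30, 2/5)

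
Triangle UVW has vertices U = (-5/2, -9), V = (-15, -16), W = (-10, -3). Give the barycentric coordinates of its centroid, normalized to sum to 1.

(1/3, 1/3, 1/3)

The centroid is the average of the vertices, so each weight is 1/3.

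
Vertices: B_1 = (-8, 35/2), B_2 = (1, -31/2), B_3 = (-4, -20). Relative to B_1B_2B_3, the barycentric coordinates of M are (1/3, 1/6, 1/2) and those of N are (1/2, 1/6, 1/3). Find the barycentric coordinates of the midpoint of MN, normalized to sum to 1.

Since both coordinate triples sum to 1, the midpoint's barycentrics are the componentwise average.
(1/3+1/2)/2 = 5/12; similarly 1/6 and 5/12.

(5/12, 1/6, 5/12)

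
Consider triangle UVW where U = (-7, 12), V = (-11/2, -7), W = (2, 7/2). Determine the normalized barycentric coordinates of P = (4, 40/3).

Signed area of the reference triangle: [UVW] = ½·((-7)·(-7−(7/2)) + (-11/2)·(7/2−12) + 2·(12−(-7))) = ½·(147/2 + 187/4 + 38) = 633/8.
[PVW] = ½·(4·(-7−(7/2)) + (-11/2)·(7/2−(40/3)) + 2·(40/3−(-7))) = ½·(-42 + 649/12 + 122/3) = 211/8, so the U-coordinate is (211/8)/(633/8) = 1/3.
[UPW] = ½·((-7)·(40/3−(7/2)) + 4·(7/2−12) + 2·(12−(40/3))) = ½·(-413/6 − 34 − 8/3) = -211/4, so the V-coordinate is -2/3.
[UVP] = ½·((-7)·(-7−(40/3)) + (-11/2)·(40/3−12) + 4·(12−(-7))) = ½·(427/3 − 22/3 + 76) = 211/2, so the W-coordinate is 4/3.

(1/3, -2/3, 4/3)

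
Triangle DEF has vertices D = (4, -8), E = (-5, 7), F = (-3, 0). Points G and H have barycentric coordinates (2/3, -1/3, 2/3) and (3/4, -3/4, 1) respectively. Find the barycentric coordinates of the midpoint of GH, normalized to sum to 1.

Since both coordinate triples sum to 1, the midpoint's barycentrics are the componentwise average.
(2/3+3/4)/2 = 17/24; similarly -13/24 and 5/6.

(17/24, -13/24, 5/6)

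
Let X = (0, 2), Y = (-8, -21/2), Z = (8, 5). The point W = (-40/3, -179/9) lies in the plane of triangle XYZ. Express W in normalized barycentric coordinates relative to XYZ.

(-8/9, 16/9, 1/9)

Signed area of the reference triangle: [XYZ] = ½·(0·(-21/2−5) + (-8)·(5−2) + 8·(2−(-21/2))) = ½·(0 − 24 + 100) = 38.
[WYZ] = ½·((-40/3)·(-21/2−5) + (-8)·(5−(-179/9)) + 8·(-179/9−(-21/2))) = ½·(620/3 − 1792/9 − 676/9) = -304/9, so the X-coordinate is (-304/9)/38 = -8/9.
[XWZ] = ½·(0·(-179/9−5) + (-40/3)·(5−2) + 8·(2−(-179/9))) = ½·(0 − 40 + 1576/9) = 608/9, so the Y-coordinate is 16/9.
[XYW] = ½·(0·(-21/2−(-179/9)) + (-8)·(-179/9−2) + (-40/3)·(2−(-21/2))) = ½·(0 + 1576/9 − 500/3) = 38/9, so the Z-coordinate is 1/9.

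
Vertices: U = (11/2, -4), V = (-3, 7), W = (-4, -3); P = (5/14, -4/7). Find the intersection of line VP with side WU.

(17/10, -18/5)

Barycentric coordinates of P with respect to UVW: (3/7, 2/7, 2/7).
On side WU the V-coordinate is zero; dropping P's V-weight 2/7 and renormalizing the remaining 2/7 : 3/7 gives weights 2/5, 3/5 on W, U.
Q = (2/5)·(-4, -3) + (3/5)·(11/2, -4) = (17/10, -18/5).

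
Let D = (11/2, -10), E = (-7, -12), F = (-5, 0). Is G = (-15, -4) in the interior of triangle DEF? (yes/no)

Barycentric coordinates of G: (-56/73, 71/73, 58/73).
The three coordinates are negative, positive, positive; a point is interior exactly when all three are positive.

no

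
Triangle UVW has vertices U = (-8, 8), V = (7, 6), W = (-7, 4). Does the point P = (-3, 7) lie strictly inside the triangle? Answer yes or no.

Barycentric coordinates of P: (17/29, 19/58, 5/58).
The three coordinates are positive, positive, positive; a point is interior exactly when all three are positive.

yes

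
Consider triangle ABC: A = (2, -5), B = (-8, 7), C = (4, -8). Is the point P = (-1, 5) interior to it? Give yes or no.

no

Barycentric coordinates of P: (27/2, -11/6, -32/3).
The three coordinates are positive, negative, negative; a point is interior exactly when all three are positive.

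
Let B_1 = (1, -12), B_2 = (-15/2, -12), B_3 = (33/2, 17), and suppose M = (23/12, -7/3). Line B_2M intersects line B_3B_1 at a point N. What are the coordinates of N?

Barycentric coordinates of M with respect to B_1B_2B_3: (1/6, 1/2, 1/3).
On side B_3B_1 the B_2-coordinate is zero; dropping M's B_2-weight 1/2 and renormalizing the remaining 1/3 : 1/6 gives weights 2/3, 1/3 on B_3, B_1.
N = (2/3)·(33/2, 17) + (1/3)·(1, -12) = (34/3, 22/3).

(34/3, 22/3)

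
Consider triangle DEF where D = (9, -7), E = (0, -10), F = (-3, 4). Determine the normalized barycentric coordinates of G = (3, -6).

(2/5, 2/5, 1/5)

Signed area of the reference triangle: [DEF] = ½·(9·(-10−4) + 0·(4−(-7)) + (-3)·(-7−(-10))) = ½·(-126 + 0 − 9) = -135/2.
[GEF] = ½·(3·(-10−4) + 0·(4−(-6)) + (-3)·(-6−(-10))) = ½·(-42 + 0 − 12) = -27, so the D-coordinate is (-27)/(-135/2) = 2/5.
[DGF] = ½·(9·(-6−4) + 3·(4−(-7)) + (-3)·(-7−(-6))) = ½·(-90 + 33 + 3) = -27, so the E-coordinate is 2/5.
[DEG] = ½·(9·(-10−(-6)) + 0·(-6−(-7)) + 3·(-7−(-10))) = ½·(-36 + 0 + 9) = -27/2, so the F-coordinate is 1/5.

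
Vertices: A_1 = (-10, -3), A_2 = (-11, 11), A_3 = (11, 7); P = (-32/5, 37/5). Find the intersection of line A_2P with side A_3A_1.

(1/2, 2)

Barycentric coordinates of P with respect to A_1A_2A_3: (1/5, 3/5, 1/5).
On side A_3A_1 the A_2-coordinate is zero; dropping P's A_2-weight 3/5 and renormalizing the remaining 1/5 : 1/5 gives weights 1/2, 1/2 on A_3, A_1.
Q = (1/2)·(11, 7) + (1/2)·(-10, -3) = (1/2, 2).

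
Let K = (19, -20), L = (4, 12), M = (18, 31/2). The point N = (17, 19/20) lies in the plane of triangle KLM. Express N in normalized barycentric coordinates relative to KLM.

(2/5, 1/10, 1/2)

Signed area of the reference triangle: [KLM] = ½·(19·(12−(31/2)) + 4·(31/2−(-20)) + 18·(-20−12)) = ½·(-133/2 + 142 − 576) = -1001/4.
[NLM] = ½·(17·(12−(31/2)) + 4·(31/2−(19/20)) + 18·(19/20−12)) = ½·(-119/2 + 291/5 − 1989/10) = -1001/10, so the K-coordinate is (-1001/10)/(-1001/4) = 2/5.
[KNM] = ½·(19·(19/20−(31/2)) + 17·(31/2−(-20)) + 18·(-20−(19/20))) = ½·(-5529/20 + 1207/2 − 3771/10) = -1001/40, so the L-coordinate is 1/10.
[KLN] = ½·(19·(12−(19/20)) + 4·(19/20−(-20)) + 17·(-20−12)) = ½·(4199/20 + 419/5 − 544) = -1001/8, so the M-coordinate is 1/2.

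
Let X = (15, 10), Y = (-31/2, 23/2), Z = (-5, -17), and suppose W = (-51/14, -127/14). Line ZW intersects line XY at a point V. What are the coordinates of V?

Barycentric coordinates of W with respect to XYZ: (1/7, 1/7, 5/7).
On side XY the Z-coordinate is zero; dropping W's Z-weight 5/7 and renormalizing the remaining 1/7 : 1/7 gives weights 1/2, 1/2 on X, Y.
V = (1/2)·(15, 10) + (1/2)·(-31/2, 23/2) = (-1/4, 43/4).

(-1/4, 43/4)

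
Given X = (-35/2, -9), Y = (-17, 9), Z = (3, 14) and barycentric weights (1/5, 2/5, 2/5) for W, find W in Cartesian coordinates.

(-91/10, 37/5)

W = (1/5)·X + (2/5)·Y + (2/5)·Z.
x-coordinate: (1/5)·(-35/2) + (2/5)·(-17) + (2/5)·3 = -91/10.
y-coordinate: (1/5)·(-9) + (2/5)·9 + (2/5)·14 = 37/5.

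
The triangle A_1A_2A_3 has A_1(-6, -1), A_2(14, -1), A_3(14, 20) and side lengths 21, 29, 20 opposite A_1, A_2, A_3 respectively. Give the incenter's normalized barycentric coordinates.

(3/10, 29/70, 2/7)

The incenter has barycentric coordinates proportional to the opposite side lengths: (21 : 29 : 20).
Normalizing by 21+29+20 = 70 gives (3/10, 29/70, 2/7).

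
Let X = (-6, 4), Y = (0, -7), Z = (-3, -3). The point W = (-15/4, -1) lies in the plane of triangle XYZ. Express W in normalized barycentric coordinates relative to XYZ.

Signed area of the reference triangle: [XYZ] = ½·((-6)·(-7−(-3)) + 0·(-3−4) + (-3)·(4−(-7))) = ½·(24 + 0 − 33) = -9/2.
[WYZ] = ½·((-15/4)·(-7−(-3)) + 0·(-3−(-1)) + (-3)·(-1−(-7))) = ½·(15 + 0 − 18) = -3/2, so the X-coordinate is (-3/2)/(-9/2) = 1/3.
[XWZ] = ½·((-6)·(-1−(-3)) + (-15/4)·(-3−4) + (-3)·(4−(-1))) = ½·(-12 + 105/4 − 15) = -3/8, so the Y-coordinate is 1/12.
[XYW] = ½·((-6)·(-7−(-1)) + 0·(-1−4) + (-15/4)·(4−(-7))) = ½·(36 + 0 − 165/4) = -21/8, so the Z-coordinate is 7/12.

(1/3, 1/12, 7/12)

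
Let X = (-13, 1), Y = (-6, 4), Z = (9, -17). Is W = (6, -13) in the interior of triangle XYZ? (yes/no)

Barycentric coordinates of W: (1/64, 17/96, 155/192).
The three coordinates are positive, positive, positive; a point is interior exactly when all three are positive.

yes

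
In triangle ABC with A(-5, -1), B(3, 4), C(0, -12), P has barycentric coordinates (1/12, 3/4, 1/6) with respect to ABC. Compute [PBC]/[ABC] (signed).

The signed ratio [PBC]/[ABC] equals the barycentric coordinate of P at vertex A, which is 1/12.

1/12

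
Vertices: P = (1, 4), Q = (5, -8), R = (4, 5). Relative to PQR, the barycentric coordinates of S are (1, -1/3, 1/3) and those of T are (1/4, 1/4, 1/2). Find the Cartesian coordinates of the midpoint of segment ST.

Barycentric coordinates of the midpoint are the average: (5/8, -1/24, 5/12).
Converting: (5/8)·P + (-1/24)·Q + (5/12)·R = (25/12, 59/12).

(25/12, 59/12)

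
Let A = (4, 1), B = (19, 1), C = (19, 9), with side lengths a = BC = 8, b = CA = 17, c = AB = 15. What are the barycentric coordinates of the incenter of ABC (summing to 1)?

(1/5, 17/40, 3/8)

The incenter has barycentric coordinates proportional to the opposite side lengths: (8 : 17 : 15).
Normalizing by 8+17+15 = 40 gives (1/5, 17/40, 3/8).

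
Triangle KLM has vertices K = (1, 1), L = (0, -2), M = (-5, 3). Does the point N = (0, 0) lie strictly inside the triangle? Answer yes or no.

yes

Barycentric coordinates of N: (1/2, 2/5, 1/10).
The three coordinates are positive, positive, positive; a point is interior exactly when all three are positive.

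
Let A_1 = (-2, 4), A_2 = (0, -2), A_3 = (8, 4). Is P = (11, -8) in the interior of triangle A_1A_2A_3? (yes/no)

no

Barycentric coordinates of P: (-19/10, 2, 9/10).
The three coordinates are negative, positive, positive; a point is interior exactly when all three are positive.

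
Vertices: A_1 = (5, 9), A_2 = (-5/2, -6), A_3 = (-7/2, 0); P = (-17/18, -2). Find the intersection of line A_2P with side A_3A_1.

(13/6, 6)

Barycentric coordinates of P with respect to A_1A_2A_3: (2/9, 2/3, 1/9).
On side A_3A_1 the A_2-coordinate is zero; dropping P's A_2-weight 2/3 and renormalizing the remaining 1/9 : 2/9 gives weights 1/3, 2/3 on A_3, A_1.
Q = (1/3)·(-7/2, 0) + (2/3)·(5, 9) = (13/6, 6).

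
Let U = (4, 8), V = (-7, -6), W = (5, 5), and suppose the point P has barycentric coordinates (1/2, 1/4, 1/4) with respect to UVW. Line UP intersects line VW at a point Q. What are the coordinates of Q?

(-1, -1/2)

Line UP meets VW where the U-coordinate vanishes; zeroing P's U-weight and renormalizing leaves V, W-weights 1/4 : 1/4 → (1/2, 1/2).
So Q = (1/2)·V + (1/2)·W = (-1, -1/2).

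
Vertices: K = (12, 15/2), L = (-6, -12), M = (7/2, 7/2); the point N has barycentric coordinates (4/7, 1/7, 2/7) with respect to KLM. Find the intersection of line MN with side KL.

Line MN meets KL where the M-coordinate vanishes; zeroing N's M-weight and renormalizing leaves K, L-weights 4/7 : 1/7 → (4/5, 1/5).
So J = (4/5)·K + (1/5)·L = (42/5, 18/5).

(42/5, 18/5)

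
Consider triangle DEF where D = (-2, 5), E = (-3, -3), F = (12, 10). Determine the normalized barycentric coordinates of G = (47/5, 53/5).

(2/5, -1/5, 4/5)

Signed area of the reference triangle: [DEF] = ½·((-2)·(-3−10) + (-3)·(10−5) + 12·(5−(-3))) = ½·(26 − 15 + 96) = 107/2.
[GEF] = ½·((47/5)·(-3−10) + (-3)·(10−(53/5)) + 12·(53/5−(-3))) = ½·(-611/5 + 9/5 + 816/5) = 107/5, so the D-coordinate is (107/5)/(107/2) = 2/5.
[DGF] = ½·((-2)·(53/5−10) + (47/5)·(10−5) + 12·(5−(53/5))) = ½·(-6/5 + 47 − 336/5) = -107/10, so the E-coordinate is -1/5.
[DEG] = ½·((-2)·(-3−(53/5)) + (-3)·(53/5−5) + (47/5)·(5−(-3))) = ½·(136/5 − 84/5 + 376/5) = 214/5, so the F-coordinate is 4/5.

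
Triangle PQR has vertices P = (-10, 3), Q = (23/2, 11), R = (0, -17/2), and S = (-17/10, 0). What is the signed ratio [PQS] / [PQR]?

[PQR] = ½·((-10)·(11−(-17/2)) + (23/2)·(-17/2−3) + 0·(3−11)) = ½·(-195 − 529/4 + 0) = -1309/8.
[PQS] = ½·((-10)·(11−0) + (23/2)·(0−3) + (-17/10)·(3−11)) = ½·(-110 − 69/2 + 68/5) = -1309/20, so the ratio is (-1309/20)/(-1309/8) = 2/5.

2/5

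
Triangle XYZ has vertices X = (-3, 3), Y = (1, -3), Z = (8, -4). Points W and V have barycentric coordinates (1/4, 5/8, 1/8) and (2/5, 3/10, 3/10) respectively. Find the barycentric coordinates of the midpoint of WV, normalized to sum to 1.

Since both coordinate triples sum to 1, the midpoint's barycentrics are the componentwise average.
(1/4+2/5)/2 = 13/40; similarly 37/80 and 17/80.

(13/40, 37/80, 17/80)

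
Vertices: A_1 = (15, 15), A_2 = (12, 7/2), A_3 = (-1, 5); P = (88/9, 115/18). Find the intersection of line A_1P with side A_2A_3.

(58/7, 55/14)

Barycentric coordinates of P with respect to A_1A_2A_3: (2/9, 5/9, 2/9).
On side A_2A_3 the A_1-coordinate is zero; dropping P's A_1-weight 2/9 and renormalizing the remaining 5/9 : 2/9 gives weights 5/7, 2/7 on A_2, A_3.
Q = (5/7)·(12, 7/2) + (2/7)·(-1, 5) = (58/7, 55/14).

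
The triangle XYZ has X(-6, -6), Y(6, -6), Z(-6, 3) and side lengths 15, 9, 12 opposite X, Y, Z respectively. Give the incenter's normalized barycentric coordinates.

The incenter has barycentric coordinates proportional to the opposite side lengths: (15 : 9 : 12).
Normalizing by 15+9+12 = 36 gives (5/12, 1/4, 1/3).

(5/12, 1/4, 1/3)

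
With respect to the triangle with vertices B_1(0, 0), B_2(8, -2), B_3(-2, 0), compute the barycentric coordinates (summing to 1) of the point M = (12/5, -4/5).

(1/5, 2/5, 2/5)

Signed area of the reference triangle: [B_1B_2B_3] = ½·(0·(-2−0) + 8·(0−0) + (-2)·(0−(-2))) = ½·(0 + 0 − 4) = -2.
[MB_2B_3] = ½·((12/5)·(-2−0) + 8·(0−(-4/5)) + (-2)·(-4/5−(-2))) = ½·(-24/5 + 32/5 − 12/5) = -2/5, so the B_1-coordinate is (-2/5)/(-2) = 1/5.
[B_1MB_3] = ½·(0·(-4/5−0) + (12/5)·(0−0) + (-2)·(0−(-4/5))) = ½·(0 + 0 − 8/5) = -4/5, so the B_2-coordinate is 2/5.
[B_1B_2M] = ½·(0·(-2−(-4/5)) + 8·(-4/5−0) + (12/5)·(0−(-2))) = ½·(0 − 32/5 + 24/5) = -4/5, so the B_3-coordinate is 2/5.
Check: 1/5 + 2/5 + 2/5 = 1.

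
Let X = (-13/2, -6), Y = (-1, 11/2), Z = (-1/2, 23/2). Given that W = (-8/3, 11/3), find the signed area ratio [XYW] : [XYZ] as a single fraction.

[XYZ] = ½·((-13/2)·(11/2−(23/2)) + (-1)·(23/2−(-6)) + (-1/2)·(-6−(11/2))) = ½·(39 − 35/2 + 23/4) = 109/8.
[XYW] = ½·((-13/2)·(11/2−(11/3)) + (-1)·(11/3−(-6)) + (-8/3)·(-6−(11/2))) = ½·(-143/12 − 29/3 + 92/3) = 109/24, so the ratio is (109/24)/(109/8) = 1/3.

1/3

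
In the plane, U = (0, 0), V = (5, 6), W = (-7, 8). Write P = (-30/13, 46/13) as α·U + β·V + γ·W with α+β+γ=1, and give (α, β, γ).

Signed area of the reference triangle: [UVW] = ½·(0·(6−8) + 5·(8−0) + (-7)·(0−6)) = ½·(0 + 40 + 42) = 41.
[PVW] = ½·((-30/13)·(6−8) + 5·(8−(46/13)) + (-7)·(46/13−6)) = ½·(60/13 + 290/13 + 224/13) = 287/13, so the U-coordinate is (287/13)/41 = 7/13.
[UPW] = ½·(0·(46/13−8) + (-30/13)·(8−0) + (-7)·(0−(46/13))) = ½·(0 − 240/13 + 322/13) = 41/13, so the V-coordinate is 1/13.
[UVP] = ½·(0·(6−(46/13)) + 5·(46/13−0) + (-30/13)·(0−6)) = ½·(0 + 230/13 + 180/13) = 205/13, so the W-coordinate is 5/13.

(7/13, 1/13, 5/13)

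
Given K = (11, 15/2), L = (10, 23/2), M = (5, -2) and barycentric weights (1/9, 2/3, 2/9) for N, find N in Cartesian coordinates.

(9, 145/18)

N = (1/9)·K + (2/3)·L + (2/9)·M.
x-coordinate: (1/9)·11 + (2/3)·10 + (2/9)·5 = 9.
y-coordinate: (1/9)·(15/2) + (2/3)·(23/2) + (2/9)·(-2) = 145/18.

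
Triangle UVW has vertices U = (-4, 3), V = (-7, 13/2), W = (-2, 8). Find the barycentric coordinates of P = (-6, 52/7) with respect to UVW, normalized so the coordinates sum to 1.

(-1/7, 6/7, 2/7)

Signed area of the reference triangle: [UVW] = ½·((-4)·(13/2−8) + (-7)·(8−3) + (-2)·(3−(13/2))) = ½·(6 − 35 + 7) = -11.
[PVW] = ½·((-6)·(13/2−8) + (-7)·(8−(52/7)) + (-2)·(52/7−(13/2))) = ½·(9 − 4 − 13/7) = 11/7, so the U-coordinate is (11/7)/(-11) = -1/7.
[UPW] = ½·((-4)·(52/7−8) + (-6)·(8−3) + (-2)·(3−(52/7))) = ½·(16/7 − 30 + 62/7) = -66/7, so the V-coordinate is 6/7.
[UVP] = ½·((-4)·(13/2−(52/7)) + (-7)·(52/7−3) + (-6)·(3−(13/2))) = ½·(26/7 − 31 + 21) = -22/7, so the W-coordinate is 2/7.
Check: -1/7 + 6/7 + 2/7 = 1.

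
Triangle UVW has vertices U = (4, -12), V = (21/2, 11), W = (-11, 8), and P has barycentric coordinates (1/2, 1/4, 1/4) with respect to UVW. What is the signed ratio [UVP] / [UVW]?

1/4

The signed ratio [UVP]/[UVW] equals the barycentric coordinate of P at vertex W, which is 1/4.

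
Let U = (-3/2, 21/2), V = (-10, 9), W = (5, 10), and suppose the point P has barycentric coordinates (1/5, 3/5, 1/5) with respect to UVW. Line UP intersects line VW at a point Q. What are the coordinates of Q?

Line UP meets VW where the U-coordinate vanishes; zeroing P's U-weight and renormalizing leaves V, W-weights 3/5 : 1/5 → (3/4, 1/4).
So Q = (3/4)·V + (1/4)·W = (-25/4, 37/4).

(-25/4, 37/4)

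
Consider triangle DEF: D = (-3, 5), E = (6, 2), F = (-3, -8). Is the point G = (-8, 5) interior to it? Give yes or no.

no

Barycentric coordinates of G: (167/117, -5/9, 5/39).
The three coordinates are positive, negative, positive; a point is interior exactly when all three are positive.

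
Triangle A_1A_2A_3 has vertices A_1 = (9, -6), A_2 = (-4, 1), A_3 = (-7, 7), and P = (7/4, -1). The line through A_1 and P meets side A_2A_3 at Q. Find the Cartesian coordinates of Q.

Barycentric coordinates of P with respect to A_1A_2A_3: (1/2, 1/4, 1/4).
On side A_2A_3 the A_1-coordinate is zero; dropping P's A_1-weight 1/2 and renormalizing the remaining 1/4 : 1/4 gives weights 1/2, 1/2 on A_2, A_3.
Q = (1/2)·(-4, 1) + (1/2)·(-7, 7) = (-11/2, 4).

(-11/2, 4)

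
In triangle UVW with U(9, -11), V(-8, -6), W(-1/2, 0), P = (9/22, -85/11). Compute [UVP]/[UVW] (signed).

[UVW] = ½·(9·(-6−0) + (-8)·(0−(-11)) + (-1/2)·(-11−(-6))) = ½·(-54 − 88 + 5/2) = -279/4.
[UVP] = ½·(9·(-6−(-85/11)) + (-8)·(-85/11−(-11)) + (9/22)·(-11−(-6))) = ½·(171/11 − 288/11 − 45/22) = -279/44, so the ratio is (-279/44)/(-279/4) = 1/11.

1/11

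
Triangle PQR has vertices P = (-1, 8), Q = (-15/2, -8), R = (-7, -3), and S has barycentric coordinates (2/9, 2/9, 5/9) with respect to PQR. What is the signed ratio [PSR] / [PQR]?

The signed ratio [PSR]/[PQR] equals the barycentric coordinate of S at vertex Q, which is 2/9.

2/9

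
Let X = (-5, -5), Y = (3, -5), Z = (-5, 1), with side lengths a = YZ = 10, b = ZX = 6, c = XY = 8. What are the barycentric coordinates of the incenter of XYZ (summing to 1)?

The incenter has barycentric coordinates proportional to the opposite side lengths: (10 : 6 : 8).
Normalizing by 10+6+8 = 24 gives (5/12, 1/4, 1/3).

(5/12, 1/4, 1/3)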